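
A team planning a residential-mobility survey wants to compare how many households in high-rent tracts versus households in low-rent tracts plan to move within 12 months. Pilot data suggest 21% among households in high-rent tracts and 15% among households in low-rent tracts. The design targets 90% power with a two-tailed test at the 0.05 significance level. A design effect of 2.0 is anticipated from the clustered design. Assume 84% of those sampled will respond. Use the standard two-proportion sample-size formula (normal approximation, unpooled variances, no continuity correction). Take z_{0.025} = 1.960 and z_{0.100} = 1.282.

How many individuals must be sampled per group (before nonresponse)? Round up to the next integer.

n = (z_{α/2} + z_β)² · [p₁(1−p₁) + p₂(1−p₂)] / (p₁ − p₂)²
  = (1.960 + 1.282)² · (0.21·0.79 + 0.15·0.85) / (0.06)²
  = (3.242)² · (0.1659 + 0.1275) / 0.0036
  = 10.5106 · 0.2934 / 0.0036
  = 856.61
Design effect: 2.0 × 856.61 = 1713.22.
Adjust for 84% response: 1713.22 / 0.84 = 2039.55.
Round up → n = 2040 per group.

n = 2040 per group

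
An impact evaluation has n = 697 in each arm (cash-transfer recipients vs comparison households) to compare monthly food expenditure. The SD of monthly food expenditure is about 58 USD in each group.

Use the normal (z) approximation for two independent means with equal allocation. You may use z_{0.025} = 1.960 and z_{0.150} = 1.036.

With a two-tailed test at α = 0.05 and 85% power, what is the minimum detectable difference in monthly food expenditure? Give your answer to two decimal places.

Minimum detectable difference ≈ 9.31 USD

δ = (z_{α/2} + z_β) · √((σ₁²+σ₂²)/n)
  = (1.960 + 1.036) · √(6728/697)
  = 2.996 · √9.6528
  = 2.996 · 3.1069
  = 9.3083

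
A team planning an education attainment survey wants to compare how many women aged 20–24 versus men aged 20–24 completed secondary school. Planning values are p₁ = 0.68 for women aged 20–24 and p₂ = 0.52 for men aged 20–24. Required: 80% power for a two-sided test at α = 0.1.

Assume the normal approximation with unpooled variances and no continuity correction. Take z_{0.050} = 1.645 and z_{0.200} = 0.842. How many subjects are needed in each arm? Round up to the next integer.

n = 113 per group

n = (z_{α/2} + z_β)² · [p₁(1−p₁) + p₂(1−p₂)] / (p₁ − p₂)²
  = (1.645 + 0.842)² · (0.68·0.32 + 0.52·0.48) / (0.16)²
  = (2.487)² · (0.2176 + 0.2496) / 0.0256
  = 6.1852 · 0.4672 / 0.0256
  = 112.88
Round up → n = 113 per group.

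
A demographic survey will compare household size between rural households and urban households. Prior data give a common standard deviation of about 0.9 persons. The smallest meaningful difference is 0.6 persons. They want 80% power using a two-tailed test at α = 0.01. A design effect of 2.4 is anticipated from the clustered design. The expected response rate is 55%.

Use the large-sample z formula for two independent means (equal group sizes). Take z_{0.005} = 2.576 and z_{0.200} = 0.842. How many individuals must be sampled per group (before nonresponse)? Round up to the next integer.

n = 230 per group

n = (z_{α/2} + z_β)² · (σ₁² + σ₂²) / δ²
  = (2.576 + 0.842)² · (2·0.9² = 1.62) / 0.6²
  = 11.6827 · 1.62 / 0.36
  = 52.57
Design effect: 2.4 × 52.57 = 126.17.
Adjust for 55% response: 126.17 / 0.55 = 229.41.
Round up → n = 230 per group.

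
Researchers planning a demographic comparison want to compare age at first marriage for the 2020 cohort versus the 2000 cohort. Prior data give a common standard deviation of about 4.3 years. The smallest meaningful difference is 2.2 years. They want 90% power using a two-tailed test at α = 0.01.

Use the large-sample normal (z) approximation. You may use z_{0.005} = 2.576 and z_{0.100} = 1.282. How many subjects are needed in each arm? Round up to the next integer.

n = 114 per group

n = (z_{α/2} + z_β)² · (σ₁² + σ₂²) / δ²
  = (2.576 + 1.282)² · (2·4.3² = 36.98) / 2.2²
  = 14.8842 · 36.98 / 4.84
  = 113.72
Round up → n = 114 per group.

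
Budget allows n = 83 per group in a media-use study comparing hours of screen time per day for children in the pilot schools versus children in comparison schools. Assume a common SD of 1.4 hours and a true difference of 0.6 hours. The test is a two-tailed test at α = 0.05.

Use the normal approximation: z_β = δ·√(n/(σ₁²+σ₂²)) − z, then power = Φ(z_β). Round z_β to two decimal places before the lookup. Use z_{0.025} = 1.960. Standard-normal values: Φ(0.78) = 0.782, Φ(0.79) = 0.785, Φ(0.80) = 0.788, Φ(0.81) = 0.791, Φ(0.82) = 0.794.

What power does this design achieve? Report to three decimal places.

Power ≈ 0.788

z_β = δ·√(n/(σ₁²+σ₂²)) − z_{α/2}
    = 0.6 · √(83/3.92) − 1.960
    = 0.6 · 4.60146 − 1.960
    = 2.7609 − 1.960 = 0.8009 → 0.80
Power = Φ(0.80) = 0.788.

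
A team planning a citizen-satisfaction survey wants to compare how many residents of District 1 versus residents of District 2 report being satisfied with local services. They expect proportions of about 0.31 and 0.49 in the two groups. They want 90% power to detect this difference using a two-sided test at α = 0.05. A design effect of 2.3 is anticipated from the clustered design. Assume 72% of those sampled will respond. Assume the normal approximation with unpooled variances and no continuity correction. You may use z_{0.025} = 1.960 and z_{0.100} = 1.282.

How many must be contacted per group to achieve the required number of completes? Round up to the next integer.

n = (z_{α/2} + z_β)² · [p₁(1−p₁) + p₂(1−p₂)] / (p₁ − p₂)²
  = (1.960 + 1.282)² · (0.31·0.69 + 0.49·0.51) / (-0.18)²
  = (3.242)² · (0.2139 + 0.2499) / 0.0324
  = 10.5106 · 0.4638 / 0.0324
  = 150.46
Design effect: 2.3 × 150.46 = 346.05.
Adjust for 72% response: 346.05 / 0.72 = 480.63.
Round up → n = 481 per group.

n = 481 per group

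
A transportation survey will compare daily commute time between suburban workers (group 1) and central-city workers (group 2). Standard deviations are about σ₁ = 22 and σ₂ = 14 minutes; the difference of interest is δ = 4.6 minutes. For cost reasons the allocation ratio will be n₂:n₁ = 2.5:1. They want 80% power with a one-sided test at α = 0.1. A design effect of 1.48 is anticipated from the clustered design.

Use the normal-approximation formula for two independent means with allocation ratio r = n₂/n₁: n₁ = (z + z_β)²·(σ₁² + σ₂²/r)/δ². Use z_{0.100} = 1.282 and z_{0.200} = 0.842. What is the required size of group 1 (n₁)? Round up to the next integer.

n₁ = (z_α + z_β)² · (σ₁² + σ₂²/r) / δ²
   = (1.282 + 0.842)² · (22² + 14²/2.5) / 4.6²
   = 4.5114 · (484 + 78.4) / 21.16
   = 4.5114 · 562.4 / 21.16
   = 119.91
Design effect: 1.48 × 119.91 = 177.46.
Round up → n₁ = 178; n₂ = r·n₁ = 2.5 × 178 = 445.

n₁ = 178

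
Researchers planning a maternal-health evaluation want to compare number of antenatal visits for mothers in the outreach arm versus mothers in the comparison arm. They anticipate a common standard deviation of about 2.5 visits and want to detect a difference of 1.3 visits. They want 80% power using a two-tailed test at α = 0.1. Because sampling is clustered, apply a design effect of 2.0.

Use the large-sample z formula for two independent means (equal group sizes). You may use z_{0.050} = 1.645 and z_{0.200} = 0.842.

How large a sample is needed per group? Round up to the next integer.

n = (z_{α/2} + z_β)² · (σ₁² + σ₂²) / δ²
  = (1.645 + 0.842)² · (2·2.5² = 12.5) / 1.3²
  = 6.1852 · 12.5 / 1.69
  = 45.75
Design effect: 2.0 × 45.75 = 91.50.
Round up → n = 92 per group.

n = 92 per group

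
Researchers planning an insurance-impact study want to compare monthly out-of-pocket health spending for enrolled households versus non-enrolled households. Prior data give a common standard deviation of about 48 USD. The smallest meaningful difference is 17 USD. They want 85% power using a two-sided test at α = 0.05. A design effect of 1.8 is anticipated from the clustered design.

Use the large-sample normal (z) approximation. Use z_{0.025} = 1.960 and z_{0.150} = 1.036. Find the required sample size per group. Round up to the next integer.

n = 258 per group

n = (z_{α/2} + z_β)² · (σ₁² + σ₂²) / δ²
  = (1.960 + 1.036)² · (2·48² = 4608) / 17²
  = 8.9760 · 4608 / 289
  = 143.12
Design effect: 1.8 × 143.12 = 257.61.
Round up → n = 258 per group.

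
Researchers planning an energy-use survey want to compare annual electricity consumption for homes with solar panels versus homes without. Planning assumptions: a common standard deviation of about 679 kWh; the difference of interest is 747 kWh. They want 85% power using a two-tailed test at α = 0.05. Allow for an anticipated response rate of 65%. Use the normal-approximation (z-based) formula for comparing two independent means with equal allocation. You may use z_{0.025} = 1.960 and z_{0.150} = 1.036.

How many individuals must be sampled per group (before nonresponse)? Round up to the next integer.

n = (z_{α/2} + z_β)² · (σ₁² + σ₂²) / δ²
  = (1.960 + 1.036)² · (2·679² = 922082) / 747²
  = 8.9760 · 922082 / 558009
  = 14.83
Adjust for 65% response: 14.83 / 0.65 = 22.82.
Round up → n = 23 per group.

n = 23 per group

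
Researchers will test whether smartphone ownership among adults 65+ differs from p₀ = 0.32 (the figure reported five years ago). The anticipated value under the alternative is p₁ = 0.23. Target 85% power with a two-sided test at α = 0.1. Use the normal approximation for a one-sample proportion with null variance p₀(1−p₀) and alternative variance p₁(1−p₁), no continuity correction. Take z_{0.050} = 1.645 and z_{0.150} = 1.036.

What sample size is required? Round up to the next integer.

n = [z_{α/2}·√(p₀q₀) + z_β·√(p₁q₁)]² / (p₁ − p₀)²
  = [1.645·√(0.32·0.68) + 1.036·√(0.23·0.77)]² / (-0.09)²
  = [1.645·0.4665 + 1.036·0.4208]² / 0.0081
  = [1.2033]² / 0.0081
  = 178.77
Round up → n = 179.

n = 179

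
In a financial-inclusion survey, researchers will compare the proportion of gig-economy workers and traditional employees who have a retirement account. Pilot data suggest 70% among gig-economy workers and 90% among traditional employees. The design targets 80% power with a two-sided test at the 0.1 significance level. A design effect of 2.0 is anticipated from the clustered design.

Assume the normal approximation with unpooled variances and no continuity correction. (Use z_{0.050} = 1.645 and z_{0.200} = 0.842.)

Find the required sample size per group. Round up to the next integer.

n = 93 per group

n = (z_{α/2} + z_β)² · [p₁(1−p₁) + p₂(1−p₂)] / (p₁ − p₂)²
  = (1.645 + 0.842)² · (0.70·0.30 + 0.90·0.10) / (-0.20)²
  = (2.487)² · (0.2100 + 0.0900) / 0.0400
  = 6.1852 · 0.3000 / 0.0400
  = 46.39
Design effect: 2.0 × 46.39 = 92.78.
Round up → n = 93 per group.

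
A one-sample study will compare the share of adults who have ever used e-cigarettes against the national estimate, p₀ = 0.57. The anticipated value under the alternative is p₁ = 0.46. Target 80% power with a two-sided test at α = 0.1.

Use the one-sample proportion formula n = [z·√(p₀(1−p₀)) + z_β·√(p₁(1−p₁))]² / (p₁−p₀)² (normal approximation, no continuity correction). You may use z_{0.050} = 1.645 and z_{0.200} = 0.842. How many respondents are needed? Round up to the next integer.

n = 126

n = [z_{α/2}·√(p₀q₀) + z_β·√(p₁q₁)]² / (p₁ − p₀)²
  = [1.645·√(0.57·0.43) + 0.842·√(0.46·0.54)]² / (-0.11)²
  = [1.645·0.4951 + 0.842·0.4984]² / 0.0121
  = [1.2341]² / 0.0121
  = 125.86
Round up → n = 126.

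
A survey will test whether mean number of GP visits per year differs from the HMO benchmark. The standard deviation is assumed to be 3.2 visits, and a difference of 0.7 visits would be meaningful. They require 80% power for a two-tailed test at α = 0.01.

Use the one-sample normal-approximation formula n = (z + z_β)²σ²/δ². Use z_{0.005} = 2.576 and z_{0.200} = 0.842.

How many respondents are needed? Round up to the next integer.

n = 245

n = (z_{α/2} + z_β)² · σ² / δ²
  = (2.576 + 0.842)² · 3.2² / 0.7²
  = 11.6827 · 10.24 / 0.49
  = 244.15
Round up → n = 245.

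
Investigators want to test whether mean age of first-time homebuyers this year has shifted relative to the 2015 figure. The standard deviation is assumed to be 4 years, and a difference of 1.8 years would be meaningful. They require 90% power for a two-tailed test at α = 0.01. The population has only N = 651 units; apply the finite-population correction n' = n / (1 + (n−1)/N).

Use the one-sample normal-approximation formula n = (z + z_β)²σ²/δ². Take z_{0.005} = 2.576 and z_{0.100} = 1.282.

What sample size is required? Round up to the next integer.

n = 67

n = (z_{α/2} + z_β)² · σ² / δ²
  = (2.576 + 1.282)² · 4² / 1.8²
  = 14.8842 · 16 / 3.24
  = 73.50
Finite-population correction (N = 651): 73.50 / (1 + (73.50 − 1)/651) = 66.14.
Round up → n = 67.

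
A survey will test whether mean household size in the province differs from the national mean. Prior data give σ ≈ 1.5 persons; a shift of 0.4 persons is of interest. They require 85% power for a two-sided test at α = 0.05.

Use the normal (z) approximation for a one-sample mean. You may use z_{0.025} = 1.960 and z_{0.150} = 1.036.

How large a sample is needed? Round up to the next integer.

n = (z_{α/2} + z_β)² · σ² / δ²
  = (1.960 + 1.036)² · 1.5² / 0.4²
  = 8.9760 · 2.25 / 0.16
  = 126.23
Round up → n = 127.

n = 127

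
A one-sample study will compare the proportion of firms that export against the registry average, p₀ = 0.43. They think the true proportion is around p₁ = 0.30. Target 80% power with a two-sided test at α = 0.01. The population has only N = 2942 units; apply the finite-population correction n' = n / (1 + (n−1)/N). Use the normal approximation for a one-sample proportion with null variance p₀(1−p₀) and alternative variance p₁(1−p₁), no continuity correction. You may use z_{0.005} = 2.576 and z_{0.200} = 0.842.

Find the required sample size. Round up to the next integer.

n = 155

n = [z_{α/2}·√(p₀q₀) + z_β·√(p₁q₁)]² / (p₁ − p₀)²
  = [2.576·√(0.43·0.57) + 0.842·√(0.30·0.70)]² / (-0.13)²
  = [2.576·0.4951 + 0.842·0.4583]² / 0.0169
  = [1.6612]² / 0.0169
  = 163.28
Finite-population correction (N = 2942): 163.28 / (1 + (163.28 − 1)/2942) = 154.75.
Round up → n = 155.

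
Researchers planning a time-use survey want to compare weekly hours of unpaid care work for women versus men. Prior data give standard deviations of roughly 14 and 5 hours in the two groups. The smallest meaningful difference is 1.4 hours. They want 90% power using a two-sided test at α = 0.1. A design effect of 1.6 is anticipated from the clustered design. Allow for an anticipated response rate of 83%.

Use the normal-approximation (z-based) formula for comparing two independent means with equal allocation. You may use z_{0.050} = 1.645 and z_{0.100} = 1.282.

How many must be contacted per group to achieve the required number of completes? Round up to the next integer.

n = (z_{α/2} + z_β)² · (σ₁² + σ₂²) / δ²
  = (1.645 + 1.282)² · (14² + 5² = 221) / 1.4²
  = 8.5673 · 221 / 1.96
  = 966.01
Design effect: 1.6 × 966.01 = 1545.62.
Adjust for 83% response: 1545.62 / 0.83 = 1862.19.
Round up → n = 1863 per group.

n = 1863 per group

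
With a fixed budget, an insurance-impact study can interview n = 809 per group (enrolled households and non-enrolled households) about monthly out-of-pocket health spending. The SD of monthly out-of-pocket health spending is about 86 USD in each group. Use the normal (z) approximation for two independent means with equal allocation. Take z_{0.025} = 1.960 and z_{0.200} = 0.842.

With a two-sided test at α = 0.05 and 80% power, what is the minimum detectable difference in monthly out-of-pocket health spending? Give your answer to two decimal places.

Minimum detectable difference ≈ 11.98 USD

δ = (z_{α/2} + z_β) · √((σ₁²+σ₂²)/n)
  = (1.960 + 0.842) · √(14792/809)
  = 2.802 · √18.2843
  = 2.802 · 4.2760
  = 11.9814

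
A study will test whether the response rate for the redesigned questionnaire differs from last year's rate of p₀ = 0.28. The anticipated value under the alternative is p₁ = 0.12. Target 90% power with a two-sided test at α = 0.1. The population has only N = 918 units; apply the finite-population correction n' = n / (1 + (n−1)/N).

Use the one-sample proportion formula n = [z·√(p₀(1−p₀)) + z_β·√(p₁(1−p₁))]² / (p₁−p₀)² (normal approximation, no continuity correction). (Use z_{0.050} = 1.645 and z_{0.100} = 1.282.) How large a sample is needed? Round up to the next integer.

n = [z_{α/2}·√(p₀q₀) + z_β·√(p₁q₁)]² / (p₁ − p₀)²
  = [1.645·√(0.28·0.72) + 1.282·√(0.12·0.88)]² / (-0.16)²
  = [1.645·0.4490 + 1.282·0.3250]² / 0.0256
  = [1.1552]² / 0.0256
  = 52.13
Finite-population correction (N = 918): 52.13 / (1 + (52.13 − 1)/918) = 49.38.
Round up → n = 50.

n = 50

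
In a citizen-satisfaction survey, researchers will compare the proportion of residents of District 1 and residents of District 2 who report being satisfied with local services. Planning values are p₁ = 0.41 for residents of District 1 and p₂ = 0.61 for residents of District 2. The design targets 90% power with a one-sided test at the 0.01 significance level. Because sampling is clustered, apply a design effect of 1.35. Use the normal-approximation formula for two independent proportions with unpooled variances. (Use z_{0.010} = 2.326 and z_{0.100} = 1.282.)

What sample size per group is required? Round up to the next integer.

n = 211 per group

n = (z_α + z_β)² · [p₁(1−p₁) + p₂(1−p₂)] / (p₁ − p₂)²
  = (2.326 + 1.282)² · (0.41·0.59 + 0.61·0.39) / (-0.20)²
  = (3.608)² · (0.2419 + 0.2379) / 0.0400
  = 13.0177 · 0.4798 / 0.0400
  = 156.15
Design effect: 1.35 × 156.15 = 210.80.
Round up → n = 211 per group.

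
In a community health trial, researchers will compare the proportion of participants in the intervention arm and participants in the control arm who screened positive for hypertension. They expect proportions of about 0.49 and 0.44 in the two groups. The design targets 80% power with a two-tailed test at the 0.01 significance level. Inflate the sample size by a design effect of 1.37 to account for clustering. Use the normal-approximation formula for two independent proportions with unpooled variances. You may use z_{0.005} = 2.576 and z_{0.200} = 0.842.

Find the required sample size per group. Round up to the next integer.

n = (z_{α/2} + z_β)² · [p₁(1−p₁) + p₂(1−p₂)] / (p₁ − p₂)²
  = (2.576 + 0.842)² · (0.49·0.51 + 0.44·0.56) / (0.05)²
  = (3.418)² · (0.2499 + 0.2464) / 0.0025
  = 11.6827 · 0.4963 / 0.0025
  = 2319.25
Design effect: 1.37 × 2319.25 = 3177.38.
Round up → n = 3178 per group.

n = 3178 per group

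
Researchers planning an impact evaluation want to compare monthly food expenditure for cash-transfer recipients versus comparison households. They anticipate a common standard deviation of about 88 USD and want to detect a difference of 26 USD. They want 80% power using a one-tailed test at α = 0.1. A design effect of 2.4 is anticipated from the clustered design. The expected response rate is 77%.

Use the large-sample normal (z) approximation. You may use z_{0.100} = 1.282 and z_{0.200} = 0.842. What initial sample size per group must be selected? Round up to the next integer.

n = 323 per group

n = (z_α + z_β)² · (σ₁² + σ₂²) / δ²
  = (1.282 + 0.842)² · (2·88² = 15488) / 26²
  = 4.5114 · 15488 / 676
  = 103.36
Design effect: 2.4 × 103.36 = 248.07.
Adjust for 77% response: 248.07 / 0.77 = 322.16.
Round up → n = 323 per group.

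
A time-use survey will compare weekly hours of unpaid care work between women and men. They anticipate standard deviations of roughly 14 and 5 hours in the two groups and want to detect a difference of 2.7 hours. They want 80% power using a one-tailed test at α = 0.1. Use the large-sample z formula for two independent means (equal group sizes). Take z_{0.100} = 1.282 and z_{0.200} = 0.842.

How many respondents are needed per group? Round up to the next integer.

n = (z_α + z_β)² · (σ₁² + σ₂²) / δ²
  = (1.282 + 0.842)² · (14² + 5² = 221) / 2.7²
  = 4.5114 · 221 / 7.29
  = 136.76
Round up → n = 137 per group.

n = 137 per group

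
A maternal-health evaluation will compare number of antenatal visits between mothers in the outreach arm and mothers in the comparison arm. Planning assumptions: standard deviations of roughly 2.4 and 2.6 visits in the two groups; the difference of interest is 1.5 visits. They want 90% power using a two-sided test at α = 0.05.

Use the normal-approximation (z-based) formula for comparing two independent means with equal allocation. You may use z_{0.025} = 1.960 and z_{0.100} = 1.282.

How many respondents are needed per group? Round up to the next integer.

n = 59 per group

n = (z_{α/2} + z_β)² · (σ₁² + σ₂²) / δ²
  = (1.960 + 1.282)² · (2.4² + 2.6² = 12.52) / 1.5²
  = 10.5106 · 12.52 / 2.25
  = 58.49
Round up → n = 59 per group.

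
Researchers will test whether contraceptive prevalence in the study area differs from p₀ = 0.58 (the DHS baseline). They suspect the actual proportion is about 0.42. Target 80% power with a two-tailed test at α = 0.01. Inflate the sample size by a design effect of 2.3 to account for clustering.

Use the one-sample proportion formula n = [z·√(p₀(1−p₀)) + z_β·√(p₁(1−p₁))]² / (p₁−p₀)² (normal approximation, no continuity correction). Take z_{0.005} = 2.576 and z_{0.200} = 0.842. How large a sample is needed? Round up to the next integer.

n = [z_{α/2}·√(p₀q₀) + z_β·√(p₁q₁)]² / (p₁ − p₀)²
  = [2.576·√(0.58·0.42) + 0.842·√(0.42·0.58)]² / (-0.16)²
  = [2.576·0.4936 + 0.842·0.4936]² / 0.0256
  = [1.6870]² / 0.0256
  = 111.17
Design effect: 2.3 × 111.17 = 255.69.
Round up → n = 256.

n = 256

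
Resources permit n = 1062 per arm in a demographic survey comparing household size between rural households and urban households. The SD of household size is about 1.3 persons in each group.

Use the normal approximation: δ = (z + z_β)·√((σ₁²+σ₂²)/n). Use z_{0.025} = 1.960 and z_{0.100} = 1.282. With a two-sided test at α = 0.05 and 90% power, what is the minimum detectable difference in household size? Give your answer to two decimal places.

δ = (z_{α/2} + z_β) · √((σ₁²+σ₂²)/n)
  = (1.960 + 1.282) · √(3.38/1062)
  = 3.242 · √0.00318
  = 3.242 · 0.0564
  = 0.1829

Minimum detectable difference ≈ 0.18 persons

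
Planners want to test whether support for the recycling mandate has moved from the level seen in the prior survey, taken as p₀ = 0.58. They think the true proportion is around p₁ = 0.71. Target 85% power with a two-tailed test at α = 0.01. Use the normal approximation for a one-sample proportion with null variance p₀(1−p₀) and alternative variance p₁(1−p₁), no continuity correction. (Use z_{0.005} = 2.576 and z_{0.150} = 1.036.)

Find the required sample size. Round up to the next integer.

n = 180

n = [z_{α/2}·√(p₀q₀) + z_β·√(p₁q₁)]² / (p₁ − p₀)²
  = [2.576·√(0.58·0.42) + 1.036·√(0.71·0.29)]² / (0.13)²
  = [2.576·0.4936 + 1.036·0.4538]² / 0.0169
  = [1.7415]² / 0.0169
  = 179.46
Round up → n = 180.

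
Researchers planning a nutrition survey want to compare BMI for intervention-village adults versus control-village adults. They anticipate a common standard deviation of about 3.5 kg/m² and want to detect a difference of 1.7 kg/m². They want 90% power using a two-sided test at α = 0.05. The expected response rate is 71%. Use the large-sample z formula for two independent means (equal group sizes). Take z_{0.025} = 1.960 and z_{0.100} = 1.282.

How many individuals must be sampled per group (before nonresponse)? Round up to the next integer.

n = (z_{α/2} + z_β)² · (σ₁² + σ₂²) / δ²
  = (1.960 + 1.282)² · (2·3.5² = 24.5) / 1.7²
  = 10.5106 · 24.5 / 2.89
  = 89.10
Adjust for 71% response: 89.10 / 0.71 = 125.50.
Round up → n = 126 per group.

n = 126 per group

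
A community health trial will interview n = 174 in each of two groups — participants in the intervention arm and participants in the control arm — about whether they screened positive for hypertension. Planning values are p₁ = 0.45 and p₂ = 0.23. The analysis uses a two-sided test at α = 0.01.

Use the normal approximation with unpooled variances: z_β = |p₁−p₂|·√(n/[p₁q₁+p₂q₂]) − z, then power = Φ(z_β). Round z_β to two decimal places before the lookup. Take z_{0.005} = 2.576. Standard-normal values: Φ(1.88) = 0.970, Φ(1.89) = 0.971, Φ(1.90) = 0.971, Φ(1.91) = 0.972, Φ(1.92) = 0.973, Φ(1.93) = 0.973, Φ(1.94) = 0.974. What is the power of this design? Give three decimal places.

Power ≈ 0.970

z_β = |p₁−p₂|·√(n/[p₁q₁+p₂q₂]) − z_{α/2}
    = 0.22 · √(174/0.4246) − 2.576
    = 0.22 · 20.2435 − 2.576
    = 4.4536 − 2.576 = 1.8776 → 1.88
Power = Φ(1.88) = 0.970.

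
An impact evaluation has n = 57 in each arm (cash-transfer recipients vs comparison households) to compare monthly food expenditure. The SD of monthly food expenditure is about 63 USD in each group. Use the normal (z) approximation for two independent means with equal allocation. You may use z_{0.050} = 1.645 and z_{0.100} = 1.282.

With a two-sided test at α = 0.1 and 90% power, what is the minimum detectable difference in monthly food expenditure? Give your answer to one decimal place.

Minimum detectable difference ≈ 34.5 USD

δ = (z_{α/2} + z_β) · √((σ₁²+σ₂²)/n)
  = (1.645 + 1.282) · √(7938/57)
  = 2.927 · √139.2632
  = 2.927 · 11.8010
  = 34.5415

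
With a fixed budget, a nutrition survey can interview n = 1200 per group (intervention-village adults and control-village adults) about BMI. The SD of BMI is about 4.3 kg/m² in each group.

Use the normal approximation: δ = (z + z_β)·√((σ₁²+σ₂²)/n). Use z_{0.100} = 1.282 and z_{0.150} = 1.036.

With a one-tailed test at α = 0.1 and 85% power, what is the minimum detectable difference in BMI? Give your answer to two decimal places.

δ = (z_α + z_β) · √((σ₁²+σ₂²)/n)
  = (1.282 + 1.036) · √(36.98/1200)
  = 2.318 · √0.03082
  = 2.318 · 0.1755
  = 0.4069

Minimum detectable difference ≈ 0.41 kg/m²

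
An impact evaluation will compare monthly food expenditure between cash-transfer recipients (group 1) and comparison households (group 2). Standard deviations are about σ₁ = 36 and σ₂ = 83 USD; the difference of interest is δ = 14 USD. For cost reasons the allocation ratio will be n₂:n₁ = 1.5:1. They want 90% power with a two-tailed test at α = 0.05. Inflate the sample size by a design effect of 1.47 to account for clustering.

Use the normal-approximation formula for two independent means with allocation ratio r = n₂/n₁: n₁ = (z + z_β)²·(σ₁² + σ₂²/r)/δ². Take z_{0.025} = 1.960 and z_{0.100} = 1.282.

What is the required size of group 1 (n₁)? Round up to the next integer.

n₁ = (z_{α/2} + z_β)² · (σ₁² + σ₂²/r) / δ²
   = (1.960 + 1.282)² · (36² + 83²/1.5) / 14²
   = 10.5106 · (1296 + 4592.7) / 196
   = 10.5106 · 5888.7 / 196
   = 315.78
Design effect: 1.47 × 315.78 = 464.20.
Round up → n₁ = 465; n₂ = r·n₁ = 1.5 × 465 = 698.

n₁ = 465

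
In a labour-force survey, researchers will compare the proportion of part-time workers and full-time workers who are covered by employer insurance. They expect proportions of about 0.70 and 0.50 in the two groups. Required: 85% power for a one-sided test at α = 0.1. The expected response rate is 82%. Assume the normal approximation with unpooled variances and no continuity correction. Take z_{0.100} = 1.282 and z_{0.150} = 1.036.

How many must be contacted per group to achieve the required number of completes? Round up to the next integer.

n = (z_α + z_β)² · [p₁(1−p₁) + p₂(1−p₂)] / (p₁ − p₂)²
  = (1.282 + 1.036)² · (0.70·0.30 + 0.50·0.50) / (0.20)²
  = (2.318)² · (0.2100 + 0.2500) / 0.0400
  = 5.3731 · 0.4600 / 0.0400
  = 61.79
Adjust for 82% response: 61.79 / 0.82 = 75.35.
Round up → n = 76 per group.

n = 76 per group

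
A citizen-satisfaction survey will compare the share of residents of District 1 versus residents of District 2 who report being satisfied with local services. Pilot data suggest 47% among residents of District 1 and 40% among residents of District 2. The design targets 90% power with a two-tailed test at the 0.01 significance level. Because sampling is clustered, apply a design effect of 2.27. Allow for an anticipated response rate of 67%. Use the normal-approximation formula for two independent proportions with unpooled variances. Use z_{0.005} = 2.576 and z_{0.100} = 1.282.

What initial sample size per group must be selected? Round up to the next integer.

n = (z_{α/2} + z_β)² · [p₁(1−p₁) + p₂(1−p₂)] / (p₁ − p₂)²
  = (2.576 + 1.282)² · (0.47·0.53 + 0.40·0.60) / (0.07)²
  = (3.858)² · (0.2491 + 0.2400) / 0.0049
  = 14.8842 · 0.4891 / 0.0049
  = 1485.68
Design effect: 2.27 × 1485.68 = 3372.50.
Adjust for 67% response: 3372.50 / 0.67 = 5033.58.
Round up → n = 5034 per group.

n = 5034 per group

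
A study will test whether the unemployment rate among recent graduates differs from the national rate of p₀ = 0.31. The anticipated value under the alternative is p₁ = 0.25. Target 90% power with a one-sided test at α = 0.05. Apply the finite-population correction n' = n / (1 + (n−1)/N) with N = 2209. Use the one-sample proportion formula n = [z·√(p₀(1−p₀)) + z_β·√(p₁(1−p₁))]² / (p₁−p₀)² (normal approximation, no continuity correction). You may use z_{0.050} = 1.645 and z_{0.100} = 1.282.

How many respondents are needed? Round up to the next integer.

n = [z_α·√(p₀q₀) + z_β·√(p₁q₁)]² / (p₁ − p₀)²
  = [1.645·√(0.31·0.69) + 1.282·√(0.25·0.75)]² / (-0.06)²
  = [1.645·0.4625 + 1.282·0.4330]² / 0.0036
  = [1.3159]² / 0.0036
  = 481.02
Finite-population correction (N = 2209): 481.02 / (1 + (481.02 − 1)/2209) = 395.15.
Round up → n = 396.

n = 396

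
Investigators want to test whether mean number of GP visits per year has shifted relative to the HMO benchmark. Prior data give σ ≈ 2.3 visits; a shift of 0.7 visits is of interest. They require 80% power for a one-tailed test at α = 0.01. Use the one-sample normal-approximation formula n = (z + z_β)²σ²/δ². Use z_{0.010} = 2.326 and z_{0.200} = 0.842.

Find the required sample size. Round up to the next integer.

n = 109

n = (z_α + z_β)² · σ² / δ²
  = (2.326 + 0.842)² · 2.3² / 0.7²
  = 10.0362 · 5.29 / 0.49
  = 108.35
Round up → n = 109.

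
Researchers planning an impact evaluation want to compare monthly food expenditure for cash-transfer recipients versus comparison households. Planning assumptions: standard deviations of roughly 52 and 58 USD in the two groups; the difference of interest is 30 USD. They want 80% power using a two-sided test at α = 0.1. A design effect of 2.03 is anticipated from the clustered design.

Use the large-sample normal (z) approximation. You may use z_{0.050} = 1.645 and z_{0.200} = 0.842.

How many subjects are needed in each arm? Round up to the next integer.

n = 85 per group

n = (z_{α/2} + z_β)² · (σ₁² + σ₂²) / δ²
  = (1.645 + 0.842)² · (52² + 58² = 6068) / 30²
  = 6.1852 · 6068 / 900
  = 41.70
Design effect: 2.03 × 41.70 = 84.65.
Round up → n = 85 per group.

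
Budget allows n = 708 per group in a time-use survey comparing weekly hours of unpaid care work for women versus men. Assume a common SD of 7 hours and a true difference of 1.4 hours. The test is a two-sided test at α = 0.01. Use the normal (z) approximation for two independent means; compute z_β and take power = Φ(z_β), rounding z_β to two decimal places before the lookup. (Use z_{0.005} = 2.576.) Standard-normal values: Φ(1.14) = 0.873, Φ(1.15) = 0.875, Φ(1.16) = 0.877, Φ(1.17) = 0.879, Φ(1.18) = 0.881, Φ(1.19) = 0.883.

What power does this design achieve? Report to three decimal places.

z_β = δ·√(n/(σ₁²+σ₂²)) − z_{α/2}
    = 1.4 · √(708/98) − 2.576
    = 1.4 · 2.68784 − 2.576
    = 3.7630 − 2.576 = 1.1870 → 1.19
Power = Φ(1.19) = 0.883.

Power ≈ 0.883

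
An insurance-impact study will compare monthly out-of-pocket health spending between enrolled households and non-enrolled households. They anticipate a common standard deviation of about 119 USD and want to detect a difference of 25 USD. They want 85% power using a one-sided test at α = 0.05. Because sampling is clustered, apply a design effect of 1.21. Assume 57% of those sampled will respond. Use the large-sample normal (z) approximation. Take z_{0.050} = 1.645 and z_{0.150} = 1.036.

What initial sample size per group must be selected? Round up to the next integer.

n = 692 per group

n = (z_α + z_β)² · (σ₁² + σ₂²) / δ²
  = (1.645 + 1.036)² · (2·119² = 28322) / 25²
  = 7.1878 · 28322 / 625
  = 325.71
Design effect: 1.21 × 325.71 = 394.11.
Adjust for 57% response: 394.11 / 0.57 = 691.43.
Round up → n = 692 per group.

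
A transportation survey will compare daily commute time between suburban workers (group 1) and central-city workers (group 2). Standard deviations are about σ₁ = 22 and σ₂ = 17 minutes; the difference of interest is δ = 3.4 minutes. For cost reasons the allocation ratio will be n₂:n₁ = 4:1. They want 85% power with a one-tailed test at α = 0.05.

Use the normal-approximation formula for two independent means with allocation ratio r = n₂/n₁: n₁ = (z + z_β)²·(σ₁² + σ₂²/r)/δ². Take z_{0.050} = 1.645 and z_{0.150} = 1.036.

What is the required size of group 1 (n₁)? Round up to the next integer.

n₁ = (z_α + z_β)² · (σ₁² + σ₂²/r) / δ²
   = (1.645 + 1.036)² · (22² + 17²/4) / 3.4²
   = 7.1878 · (484 + 72.25) / 11.56
   = 7.1878 · 556.25 / 11.56
   = 345.86
Round up → n₁ = 346; n₂ = r·n₁ = 4 × 346 = 1384.

n₁ = 346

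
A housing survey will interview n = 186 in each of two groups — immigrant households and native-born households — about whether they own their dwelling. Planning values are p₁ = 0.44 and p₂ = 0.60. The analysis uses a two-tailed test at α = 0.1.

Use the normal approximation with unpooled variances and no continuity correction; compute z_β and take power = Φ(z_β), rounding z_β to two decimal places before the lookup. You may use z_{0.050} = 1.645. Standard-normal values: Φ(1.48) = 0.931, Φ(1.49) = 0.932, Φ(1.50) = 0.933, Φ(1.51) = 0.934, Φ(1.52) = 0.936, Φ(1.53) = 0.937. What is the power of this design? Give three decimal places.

z_β = |p₁−p₂|·√(n/[p₁q₁+p₂q₂]) − z_{α/2}
    = 0.16 · √(186/0.4864) − 1.645
    = 0.16 · 19.5551 − 1.645
    = 3.1288 − 1.645 = 1.4838 → 1.48
Power = Φ(1.48) = 0.931.

Power ≈ 0.931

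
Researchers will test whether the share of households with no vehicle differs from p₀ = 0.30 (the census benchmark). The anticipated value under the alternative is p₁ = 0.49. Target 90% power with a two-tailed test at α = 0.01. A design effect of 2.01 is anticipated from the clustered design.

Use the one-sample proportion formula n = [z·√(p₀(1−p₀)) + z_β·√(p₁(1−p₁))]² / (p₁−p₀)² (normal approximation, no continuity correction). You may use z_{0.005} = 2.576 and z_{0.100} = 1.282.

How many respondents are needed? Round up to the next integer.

n = [z_{α/2}·√(p₀q₀) + z_β·√(p₁q₁)]² / (p₁ − p₀)²
  = [2.576·√(0.30·0.70) + 1.282·√(0.49·0.51)]² / (0.19)²
  = [2.576·0.4583 + 1.282·0.4999]² / 0.0361
  = [1.8213]² / 0.0361
  = 91.89
Design effect: 2.01 × 91.89 = 184.70.
Round up → n = 185.

n = 185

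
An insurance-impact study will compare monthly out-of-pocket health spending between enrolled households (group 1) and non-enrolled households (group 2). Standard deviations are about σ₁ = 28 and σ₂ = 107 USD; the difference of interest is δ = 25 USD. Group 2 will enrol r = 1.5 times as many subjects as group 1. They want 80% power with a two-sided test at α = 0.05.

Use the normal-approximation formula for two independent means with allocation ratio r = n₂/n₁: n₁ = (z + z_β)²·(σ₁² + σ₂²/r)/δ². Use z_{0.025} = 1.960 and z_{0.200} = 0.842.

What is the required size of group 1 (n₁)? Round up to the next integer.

n₁ = (z_{α/2} + z_β)² · (σ₁² + σ₂²/r) / δ²
   = (1.960 + 0.842)² · (28² + 107²/1.5) / 25²
   = 7.8512 · (784 + 7632.7) / 625
   = 7.8512 · 8416.7 / 625
   = 105.73
Round up → n₁ = 106; n₂ = r·n₁ = 1.5 × 106 = 159.

n₁ = 106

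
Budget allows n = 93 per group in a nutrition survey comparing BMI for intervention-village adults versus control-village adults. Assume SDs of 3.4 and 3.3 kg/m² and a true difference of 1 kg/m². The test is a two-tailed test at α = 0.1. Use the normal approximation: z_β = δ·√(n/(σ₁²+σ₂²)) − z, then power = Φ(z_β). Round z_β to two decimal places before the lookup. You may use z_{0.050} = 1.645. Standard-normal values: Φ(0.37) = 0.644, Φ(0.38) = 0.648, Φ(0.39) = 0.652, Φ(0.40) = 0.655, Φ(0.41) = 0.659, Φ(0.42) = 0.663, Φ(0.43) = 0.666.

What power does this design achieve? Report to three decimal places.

Power ≈ 0.652

z_β = δ·√(n/(σ₁²+σ₂²)) − z_{α/2}
    = 1 · √(93/22.45) − 1.645
    = 1 · 2.03532 − 1.645
    = 2.0353 − 1.645 = 0.3903 → 0.39
Power = Φ(0.39) = 0.652.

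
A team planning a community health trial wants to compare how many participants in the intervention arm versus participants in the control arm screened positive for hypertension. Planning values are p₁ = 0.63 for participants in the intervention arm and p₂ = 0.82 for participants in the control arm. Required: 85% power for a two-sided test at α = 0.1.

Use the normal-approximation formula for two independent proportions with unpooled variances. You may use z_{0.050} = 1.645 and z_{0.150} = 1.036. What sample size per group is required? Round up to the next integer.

n = 76 per group

n = (z_{α/2} + z_β)² · [p₁(1−p₁) + p₂(1−p₂)] / (p₁ − p₂)²
  = (1.645 + 1.036)² · (0.63·0.37 + 0.82·0.18) / (-0.19)²
  = (2.681)² · (0.2331 + 0.1476) / 0.0361
  = 7.1878 · 0.3807 / 0.0361
  = 75.80
Round up → n = 76 per group.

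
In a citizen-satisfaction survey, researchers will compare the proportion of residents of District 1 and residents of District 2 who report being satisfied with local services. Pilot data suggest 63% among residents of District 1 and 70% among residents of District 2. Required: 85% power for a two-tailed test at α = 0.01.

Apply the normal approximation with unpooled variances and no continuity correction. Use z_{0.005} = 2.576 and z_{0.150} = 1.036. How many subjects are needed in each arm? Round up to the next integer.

n = (z_{α/2} + z_β)² · [p₁(1−p₁) + p₂(1−p₂)] / (p₁ − p₂)²
  = (2.576 + 1.036)² · (0.63·0.37 + 0.70·0.30) / (-0.07)²
  = (3.612)² · (0.2331 + 0.2100) / 0.0049
  = 13.0465 · 0.4431 / 0.0049
  = 1179.78
Round up → n = 1180 per group.

n = 1180 per group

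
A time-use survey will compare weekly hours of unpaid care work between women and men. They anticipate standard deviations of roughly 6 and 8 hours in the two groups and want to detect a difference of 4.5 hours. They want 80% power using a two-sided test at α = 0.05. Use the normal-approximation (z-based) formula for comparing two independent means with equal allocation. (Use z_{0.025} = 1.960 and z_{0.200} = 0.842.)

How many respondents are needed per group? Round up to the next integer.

n = (z_{α/2} + z_β)² · (σ₁² + σ₂²) / δ²
  = (1.960 + 0.842)² · (6² + 8² = 100) / 4.5²
  = 7.8512 · 100 / 20.25
  = 38.77
Round up → n = 39 per group.

n = 39 per group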